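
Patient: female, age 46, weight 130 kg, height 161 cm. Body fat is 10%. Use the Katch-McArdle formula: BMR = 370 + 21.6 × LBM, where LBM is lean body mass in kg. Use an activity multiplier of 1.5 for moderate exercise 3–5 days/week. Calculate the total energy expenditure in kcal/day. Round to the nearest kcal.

LBM = 130 × (1 − 0.1) = 117 kg. Katch-McArdle: BMR = 370 + 21.6 × 117 = 2897.2 kcal/day.
TEE = BMR × activity factor = 2897.2 × 1.5 = 4345.8 kcal/day.

4346 kcal/day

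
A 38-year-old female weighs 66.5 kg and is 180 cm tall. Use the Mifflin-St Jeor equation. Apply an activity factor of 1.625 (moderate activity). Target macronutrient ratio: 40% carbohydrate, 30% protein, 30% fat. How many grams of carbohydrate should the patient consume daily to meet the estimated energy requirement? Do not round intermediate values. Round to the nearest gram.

Mifflin-St Jeor (female): BMR = 10(66.5) + 6.25(180) − 5(38) − 161 = 665 + 1125 − 190 − 161 = 1439 kcal/day.
TEE = 1439 × 1.625 = 2338.375 kcal/day.
Carbohydrate energy = 40% × 2338.375 = 935.35 kcal.
Carbohydrate = 935.35 ÷ 4 kcal/g = 233.8375 g.

234 g/day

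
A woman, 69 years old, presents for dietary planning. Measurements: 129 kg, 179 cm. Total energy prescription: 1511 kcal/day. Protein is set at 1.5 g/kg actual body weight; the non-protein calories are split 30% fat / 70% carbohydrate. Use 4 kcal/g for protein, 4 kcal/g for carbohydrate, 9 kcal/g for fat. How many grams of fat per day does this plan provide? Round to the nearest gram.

25 g/day

Protein = 1.5 × 129 = 193.5 g → 193.5 × 4 = 774 kcal.
Non-protein calories = 1511 − 774 = 737 kcal.
Fat: 30% × 737 = 221.1 kcal; carbohydrate: 515.9 kcal.
Fat: 221.1 kcal ÷ 9 kcal/g = 24.5667 g.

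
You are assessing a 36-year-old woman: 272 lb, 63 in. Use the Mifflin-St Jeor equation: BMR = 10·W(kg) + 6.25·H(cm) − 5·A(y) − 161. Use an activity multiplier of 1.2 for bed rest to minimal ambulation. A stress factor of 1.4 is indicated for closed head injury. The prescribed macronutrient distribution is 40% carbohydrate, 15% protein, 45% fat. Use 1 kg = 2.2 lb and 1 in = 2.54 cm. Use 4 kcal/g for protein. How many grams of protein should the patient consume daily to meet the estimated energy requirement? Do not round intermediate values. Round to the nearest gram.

119 g/day

Convert to metric: weight = 272 ÷ 2.2 = 123.6364 kg; height = 63 × 2.54 = 160.02 cm.
Mifflin-St Jeor (female): BMR = 10(123.6364) + 6.25(160.02) − 5(36) − 161 = 1236.3636 + 1000.125 − 180 − 161 = 1895.4886 kcal/day.
TEE = 1895.4886 × 1.2 = 2274.5864 kcal/day.
With stress factor 1.4: 2274.5864 × 1.4 = 3184.4209 kcal/day.
Protein energy = 15% × 3184.4209 = 477.6631 kcal.
Protein = 477.6631 ÷ 4 kcal/g = 119.4158 g.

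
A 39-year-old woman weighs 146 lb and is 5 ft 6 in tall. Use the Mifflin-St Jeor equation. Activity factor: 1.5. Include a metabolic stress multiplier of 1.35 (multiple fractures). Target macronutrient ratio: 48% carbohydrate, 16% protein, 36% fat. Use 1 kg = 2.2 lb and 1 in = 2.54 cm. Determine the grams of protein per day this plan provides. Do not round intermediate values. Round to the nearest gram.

Convert to metric: weight = 146 ÷ 2.2 = 66.3636 kg; height = (5×12 + 6) × 2.54 = 66 × 2.54 = 167.64 cm.
Mifflin-St Jeor (female): BMR = 10(66.3636) + 6.25(167.64) − 5(39) − 161 = 663.6364 + 1047.75 − 195 − 161 = 1355.3864 kcal/day.
TEE = 1355.3864 × 1.5 = 2033.0795 kcal/day.
With stress factor 1.35: 2033.0795 × 1.35 = 2744.6574 kcal/day.
Protein energy = 16% × 2744.6574 = 439.1452 kcal.
Protein = 439.1452 ÷ 4 kcal/g = 109.7863 g.

110 g/day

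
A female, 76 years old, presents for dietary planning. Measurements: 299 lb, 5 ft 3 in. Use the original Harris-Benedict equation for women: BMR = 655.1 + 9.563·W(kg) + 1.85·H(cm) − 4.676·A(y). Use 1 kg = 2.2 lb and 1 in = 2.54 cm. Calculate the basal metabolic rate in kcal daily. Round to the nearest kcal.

Convert to metric: weight = 299 ÷ 2.2 = 135.9091 kg; height = (5×12 + 3) × 2.54 = 63 × 2.54 = 160.02 cm.
Harris-Benedict: BMR = 655.1 + 9.563(135.9091) + 1.85(160.02) − 4.676(76) = 1895.4596 kcal/day.

1895 kcal daily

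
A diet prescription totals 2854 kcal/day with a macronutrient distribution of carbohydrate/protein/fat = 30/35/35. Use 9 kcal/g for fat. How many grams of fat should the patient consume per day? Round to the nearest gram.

111 g/day

Fat energy = 35% × 2854 = 998.9 kcal.
At 9 kcal/g: 998.9 ÷ 9 = 110.9889 g.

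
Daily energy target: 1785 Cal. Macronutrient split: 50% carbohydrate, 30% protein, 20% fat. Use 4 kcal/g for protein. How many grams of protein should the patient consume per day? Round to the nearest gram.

134 g/day

Protein energy = 30% × 1785 = 535.5 kcal.
At 4 kcal/g: 535.5 ÷ 4 = 133.875 g.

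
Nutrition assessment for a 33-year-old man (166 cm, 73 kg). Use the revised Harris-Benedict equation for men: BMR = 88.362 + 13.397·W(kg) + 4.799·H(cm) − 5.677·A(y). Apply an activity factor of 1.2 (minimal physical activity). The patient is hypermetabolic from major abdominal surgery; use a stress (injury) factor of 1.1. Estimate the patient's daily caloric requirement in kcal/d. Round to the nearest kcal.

2212 kcal/d

Harris-Benedict: BMR = 88.362 + 13.397(73) + 4.799(166) − 5.677(33) = 1675.636 kcal/day.
TEE = BMR × activity factor = 1675.636 × 1.2 = 2010.7632 kcal/day.
Apply stress factor: 2010.7632 × 1.1 = 2211.8395 kcal/day.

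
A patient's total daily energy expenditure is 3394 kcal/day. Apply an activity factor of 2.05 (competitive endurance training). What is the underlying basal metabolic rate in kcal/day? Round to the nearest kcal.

BMR = TEE ÷ activity factor = 3394 ÷ 2.05 = 1655.6098 kcal/day.

1656 kcal/day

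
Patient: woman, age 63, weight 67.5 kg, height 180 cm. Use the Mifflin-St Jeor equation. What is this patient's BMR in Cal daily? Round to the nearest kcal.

1324 Cal daily

Mifflin-St Jeor (female): BMR = 10(67.5) + 6.25(180) − 5(63) − 161 = 675 + 1125 − 315 − 161 = 1324 kcal/day.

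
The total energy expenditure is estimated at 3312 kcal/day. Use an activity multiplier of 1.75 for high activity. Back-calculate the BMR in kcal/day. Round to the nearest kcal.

BMR = TEE ÷ activity factor = 3312 ÷ 1.75 = 1892.5714 kcal/day.

1893 kcal/day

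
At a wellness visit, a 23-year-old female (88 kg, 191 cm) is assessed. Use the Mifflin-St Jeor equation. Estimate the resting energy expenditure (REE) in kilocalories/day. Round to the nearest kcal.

1798 kilocalories/day

Mifflin-St Jeor (female): BMR = 10(88) + 6.25(191) − 5(23) − 161 = 880 + 1193.75 − 115 − 161 = 1797.75 kcal/day.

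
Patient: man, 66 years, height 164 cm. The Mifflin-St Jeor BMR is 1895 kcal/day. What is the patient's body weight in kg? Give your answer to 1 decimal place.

119.5 kg

1895 = 10·W + 6.25(164) − 5(66) + 5
10·W = 1895 − 700 = 1195, so W = 119.5 kg.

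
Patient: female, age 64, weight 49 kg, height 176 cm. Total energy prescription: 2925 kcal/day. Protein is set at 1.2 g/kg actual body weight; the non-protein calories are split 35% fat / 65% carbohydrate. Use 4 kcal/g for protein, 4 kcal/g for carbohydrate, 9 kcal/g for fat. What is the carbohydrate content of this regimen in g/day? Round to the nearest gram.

437 g/day

Protein = 1.2 × 49 = 58.8 g → 58.8 × 4 = 235.2 kcal.
Non-protein calories = 2925 − 235.2 = 2689.8 kcal.
Fat: 35% × 2689.8 = 941.43 kcal; carbohydrate: 1748.37 kcal.
Carbohydrate: 1748.37 kcal ÷ 4 kcal/g = 437.0925 g.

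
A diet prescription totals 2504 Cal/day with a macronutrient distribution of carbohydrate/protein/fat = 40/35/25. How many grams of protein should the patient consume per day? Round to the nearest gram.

219 g/day

Protein energy = 35% × 2504 = 876.4 kcal.
At 4 kcal/g: 876.4 ÷ 4 = 219.1 g.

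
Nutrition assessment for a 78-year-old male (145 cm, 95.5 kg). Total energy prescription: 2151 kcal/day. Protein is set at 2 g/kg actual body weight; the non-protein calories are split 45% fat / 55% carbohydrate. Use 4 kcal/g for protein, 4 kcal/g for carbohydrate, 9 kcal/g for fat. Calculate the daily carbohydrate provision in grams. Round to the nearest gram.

Protein = 2 × 95.5 = 191 g → 191 × 4 = 764 kcal.
Non-protein calories = 2151 − 764 = 1387 kcal.
Fat: 45% × 1387 = 624.15 kcal; carbohydrate: 762.85 kcal.
Carbohydrate: 762.85 kcal ÷ 4 kcal/g = 190.7125 g.

191 g/day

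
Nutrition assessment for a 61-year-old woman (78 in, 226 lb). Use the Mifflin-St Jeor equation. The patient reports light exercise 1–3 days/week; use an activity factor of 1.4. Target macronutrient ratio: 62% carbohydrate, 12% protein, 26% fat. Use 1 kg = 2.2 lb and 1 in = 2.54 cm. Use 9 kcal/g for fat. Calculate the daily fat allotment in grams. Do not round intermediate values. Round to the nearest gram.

Convert to metric: weight = 226 ÷ 2.2 = 102.7273 kg; height = 78 × 2.54 = 198.12 cm.
Mifflin-St Jeor (female): BMR = 10(102.7273) + 6.25(198.12) − 5(61) − 161 = 1027.2727 + 1238.25 − 305 − 161 = 1799.5227 kcal/day.
TEE = 1799.5227 × 1.4 = 2519.3318 kcal/day.
Fat energy = 26% × 2519.3318 = 655.0263 kcal.
Fat = 655.0263 ÷ 9 kcal/g = 72.7807 g.

73 g/day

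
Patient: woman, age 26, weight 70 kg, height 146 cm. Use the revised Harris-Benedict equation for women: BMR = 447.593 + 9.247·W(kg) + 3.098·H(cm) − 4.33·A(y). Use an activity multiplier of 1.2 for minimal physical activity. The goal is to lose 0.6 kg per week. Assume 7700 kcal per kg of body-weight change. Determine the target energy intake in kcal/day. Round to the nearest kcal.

1062 kcal/day

Harris-Benedict: BMR = 447.593 + 9.247(70) + 3.098(146) − 4.33(26) = 1434.611 kcal/day.
TEE = 1434.611 × 1.2 = 1721.5332 kcal/day.
Required daily deficit = 0.6 × 7700 ÷ 7 = 660 kcal/day.
Target intake = 1721.5332 − 660 = 1061.5332 kcal/day.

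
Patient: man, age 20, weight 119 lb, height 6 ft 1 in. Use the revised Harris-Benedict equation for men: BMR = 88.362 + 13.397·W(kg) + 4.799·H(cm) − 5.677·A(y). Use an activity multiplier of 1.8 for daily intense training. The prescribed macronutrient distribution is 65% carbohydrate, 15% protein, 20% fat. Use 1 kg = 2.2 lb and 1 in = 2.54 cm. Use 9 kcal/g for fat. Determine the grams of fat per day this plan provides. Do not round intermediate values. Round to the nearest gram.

64 g/day

Convert to metric: weight = 119 ÷ 2.2 = 54.0909 kg; height = (6×12 + 1) × 2.54 = 73 × 2.54 = 185.42 cm.
Harris-Benedict: BMR = 88.362 + 13.397(54.0909) + 4.799(185.42) − 5.677(20) = 1589.3085 kcal/day.
TEE = 1589.3085 × 1.8 = 2860.7553 kcal/day.
Fat energy = 20% × 2860.7553 = 572.1511 kcal.
Fat = 572.1511 ÷ 9 kcal/g = 63.5723 g.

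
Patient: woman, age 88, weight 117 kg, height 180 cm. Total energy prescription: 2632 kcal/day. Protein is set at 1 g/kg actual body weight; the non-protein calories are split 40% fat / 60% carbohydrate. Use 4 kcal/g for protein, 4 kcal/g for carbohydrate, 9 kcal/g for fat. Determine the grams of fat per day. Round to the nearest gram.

Protein = 1 × 117 = 117 g → 117 × 4 = 468 kcal.
Non-protein calories = 2632 − 468 = 2164 kcal.
Fat: 40% × 2164 = 865.6 kcal; carbohydrate: 1298.4 kcal.
Fat: 865.6 kcal ÷ 9 kcal/g = 96.1778 g.

96 g/day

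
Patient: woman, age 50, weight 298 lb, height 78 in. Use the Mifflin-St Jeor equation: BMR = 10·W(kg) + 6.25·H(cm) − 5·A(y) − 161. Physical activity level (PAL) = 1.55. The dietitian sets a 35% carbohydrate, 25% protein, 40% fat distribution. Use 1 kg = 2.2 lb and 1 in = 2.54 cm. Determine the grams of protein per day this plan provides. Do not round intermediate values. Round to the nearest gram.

Convert to metric: weight = 298 ÷ 2.2 = 135.4545 kg; height = 78 × 2.54 = 198.12 cm.
Mifflin-St Jeor (female): BMR = 10(135.4545) + 6.25(198.12) − 5(50) − 161 = 1354.5455 + 1238.25 − 250 − 161 = 2181.7955 kcal/day.
TEE = 2181.7955 × 1.55 = 3381.783 kcal/day.
Protein energy = 25% × 3381.783 = 845.4457 kcal.
Protein = 845.4457 ÷ 4 kcal/g = 211.3614 g.

211 g/day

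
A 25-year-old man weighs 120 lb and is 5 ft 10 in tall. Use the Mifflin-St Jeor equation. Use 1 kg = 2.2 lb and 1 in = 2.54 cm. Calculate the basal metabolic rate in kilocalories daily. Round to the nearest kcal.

Convert to metric: weight = 120 ÷ 2.2 = 54.5455 kg; height = (5×12 + 10) × 2.54 = 70 × 2.54 = 177.8 cm.
Mifflin-St Jeor (male): BMR = 10(54.5455) + 6.25(177.8) − 5(25) + 5 = 545.4545 + 1111.25 − 125 + 5 = 1536.7045 kcal/day.

1537 kilocalories daily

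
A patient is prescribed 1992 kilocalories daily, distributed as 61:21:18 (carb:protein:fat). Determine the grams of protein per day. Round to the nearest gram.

105 g/day

Protein energy = 21% × 1992 = 418.32 kcal.
At 4 kcal/g: 418.32 ÷ 4 = 104.58 g.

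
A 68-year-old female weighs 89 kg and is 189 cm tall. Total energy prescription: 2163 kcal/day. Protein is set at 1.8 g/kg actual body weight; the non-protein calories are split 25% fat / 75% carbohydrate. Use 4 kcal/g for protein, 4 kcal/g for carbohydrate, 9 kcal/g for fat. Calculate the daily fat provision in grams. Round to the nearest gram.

42 g/day

Protein = 1.8 × 89 = 160.2 g → 160.2 × 4 = 640.8 kcal.
Non-protein calories = 2163 − 640.8 = 1522.2 kcal.
Fat: 25% × 1522.2 = 380.55 kcal; carbohydrate: 1141.65 kcal.
Fat: 380.55 kcal ÷ 9 kcal/g = 42.2833 g.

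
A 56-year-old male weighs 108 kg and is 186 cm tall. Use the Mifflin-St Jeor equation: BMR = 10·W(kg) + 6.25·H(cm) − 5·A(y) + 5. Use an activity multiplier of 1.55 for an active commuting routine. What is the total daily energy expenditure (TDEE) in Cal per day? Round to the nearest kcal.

Mifflin-St Jeor (male): BMR = 10(108) + 6.25(186) − 5(56) + 5 = 1080 + 1162.5 − 280 + 5 = 1967.5 kcal/day.
TEE = BMR × activity factor = 1967.5 × 1.55 = 3049.625 kcal/day.

3050 Cal per day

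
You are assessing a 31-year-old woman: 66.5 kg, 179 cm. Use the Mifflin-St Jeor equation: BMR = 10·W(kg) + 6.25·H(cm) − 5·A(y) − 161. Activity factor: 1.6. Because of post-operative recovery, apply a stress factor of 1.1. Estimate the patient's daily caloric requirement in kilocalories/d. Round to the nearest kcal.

2583 kilocalories/d

Mifflin-St Jeor (female): BMR = 10(66.5) + 6.25(179) − 5(31) − 161 = 665 + 1118.75 − 155 − 161 = 1467.75 kcal/day.
TEE = BMR × activity factor = 1467.75 × 1.6 = 2348.4 kcal/day.
Apply stress factor: 2348.4 × 1.1 = 2583.24 kcal/day.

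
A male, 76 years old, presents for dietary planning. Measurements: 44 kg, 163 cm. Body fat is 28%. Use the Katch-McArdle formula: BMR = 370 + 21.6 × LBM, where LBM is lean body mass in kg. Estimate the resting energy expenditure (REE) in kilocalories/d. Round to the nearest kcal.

LBM = 44 × (1 − 0.28) = 31.68 kg. Katch-McArdle: BMR = 370 + 21.6 × 31.68 = 1054.288 kcal/day.

1054 kilocalories/d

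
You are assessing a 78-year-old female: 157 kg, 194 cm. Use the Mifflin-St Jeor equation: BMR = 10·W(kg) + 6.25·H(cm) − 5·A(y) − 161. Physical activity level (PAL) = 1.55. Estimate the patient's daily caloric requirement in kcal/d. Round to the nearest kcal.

Mifflin-St Jeor (female): BMR = 10(157) + 6.25(194) − 5(78) − 161 = 1570 + 1212.5 − 390 − 161 = 2231.5 kcal/day.
TEE = BMR × activity factor = 2231.5 × 1.55 = 3458.825 kcal/day.

3459 kcal/d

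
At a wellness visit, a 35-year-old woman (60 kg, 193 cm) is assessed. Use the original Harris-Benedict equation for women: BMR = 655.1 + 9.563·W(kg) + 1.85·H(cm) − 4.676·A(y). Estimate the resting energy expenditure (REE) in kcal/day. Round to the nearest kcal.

Harris-Benedict: BMR = 655.1 + 9.563(60) + 1.85(193) − 4.676(35) = 1422.27 kcal/day.

1422 kcal/day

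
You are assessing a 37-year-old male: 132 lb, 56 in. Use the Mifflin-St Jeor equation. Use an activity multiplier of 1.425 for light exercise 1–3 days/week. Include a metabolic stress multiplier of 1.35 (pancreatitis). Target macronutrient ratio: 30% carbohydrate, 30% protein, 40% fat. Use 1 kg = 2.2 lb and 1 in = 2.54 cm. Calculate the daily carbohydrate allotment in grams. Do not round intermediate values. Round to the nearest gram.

189 g/day

Convert to metric: weight = 132 ÷ 2.2 = 60 kg; height = 56 × 2.54 = 142.24 cm.
Mifflin-St Jeor (male): BMR = 10(60) + 6.25(142.24) − 5(37) + 5 = 600 + 889 − 185 + 5 = 1309 kcal/day.
TEE = 1309 × 1.425 = 1865.325 kcal/day.
With stress factor 1.35: 1865.325 × 1.35 = 2518.1888 kcal/day.
Carbohydrate energy = 30% × 2518.1888 = 755.4566 kcal.
Carbohydrate = 755.4566 ÷ 4 kcal/g = 188.8642 g.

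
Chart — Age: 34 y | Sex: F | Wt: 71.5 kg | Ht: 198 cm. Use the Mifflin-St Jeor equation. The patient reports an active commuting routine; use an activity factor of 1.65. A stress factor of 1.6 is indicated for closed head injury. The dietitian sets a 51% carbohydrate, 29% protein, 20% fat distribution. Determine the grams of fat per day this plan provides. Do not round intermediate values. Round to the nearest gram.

95 g/day

Mifflin-St Jeor (female): BMR = 10(71.5) + 6.25(198) − 5(34) − 161 = 715 + 1237.5 − 170 − 161 = 1621.5 kcal/day.
TEE = 1621.5 × 1.65 = 2675.475 kcal/day.
With stress factor 1.6: 2675.475 × 1.6 = 4280.76 kcal/day.
Fat energy = 20% × 4280.76 = 856.152 kcal.
Fat = 856.152 ÷ 9 kcal/g = 95.128 g.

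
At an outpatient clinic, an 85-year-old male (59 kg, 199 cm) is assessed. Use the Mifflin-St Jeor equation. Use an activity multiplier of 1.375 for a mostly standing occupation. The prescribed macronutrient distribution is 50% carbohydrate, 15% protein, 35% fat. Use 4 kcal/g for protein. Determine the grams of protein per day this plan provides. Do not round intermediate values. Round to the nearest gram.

Mifflin-St Jeor (male): BMR = 10(59) + 6.25(199) − 5(85) + 5 = 590 + 1243.75 − 425 + 5 = 1413.75 kcal/day.
TEE = 1413.75 × 1.375 = 1943.9063 kcal/day.
Protein energy = 15% × 1943.9063 = 291.5859 kcal.
Protein = 291.5859 ÷ 4 kcal/g = 72.8965 g.

73 g/day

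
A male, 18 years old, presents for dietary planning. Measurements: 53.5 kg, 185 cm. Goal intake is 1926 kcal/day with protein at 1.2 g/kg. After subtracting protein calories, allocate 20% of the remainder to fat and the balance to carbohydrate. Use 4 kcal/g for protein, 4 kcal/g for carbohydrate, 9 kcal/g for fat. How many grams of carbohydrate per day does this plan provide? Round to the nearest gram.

334 g/day

Protein = 1.2 × 53.5 = 64.2 g → 64.2 × 4 = 256.8 kcal.
Non-protein calories = 1926 − 256.8 = 1669.2 kcal.
Fat: 20% × 1669.2 = 333.84 kcal; carbohydrate: 1335.36 kcal.
Carbohydrate: 1335.36 kcal ÷ 4 kcal/g = 333.84 g.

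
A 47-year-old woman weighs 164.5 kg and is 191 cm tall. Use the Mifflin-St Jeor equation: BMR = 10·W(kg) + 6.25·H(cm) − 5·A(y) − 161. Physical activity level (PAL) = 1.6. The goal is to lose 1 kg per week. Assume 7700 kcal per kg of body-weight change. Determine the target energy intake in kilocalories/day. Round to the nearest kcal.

Mifflin-St Jeor (female): BMR = 10(164.5) + 6.25(191) − 5(47) − 161 = 1645 + 1193.75 − 235 − 161 = 2442.75 kcal/day.
TEE = 2442.75 × 1.6 = 3908.4 kcal/day.
Required daily deficit = 1 × 7700 ÷ 7 = 1100 kcal/day.
Target intake = 3908.4 − 1100 = 2808.4 kcal/day.

2808 kilocalories/day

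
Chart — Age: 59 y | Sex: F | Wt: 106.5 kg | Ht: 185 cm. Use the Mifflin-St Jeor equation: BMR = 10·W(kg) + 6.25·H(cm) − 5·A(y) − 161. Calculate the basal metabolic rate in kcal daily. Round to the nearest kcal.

Mifflin-St Jeor (female): BMR = 10(106.5) + 6.25(185) − 5(59) − 161 = 1065 + 1156.25 − 295 − 161 = 1765.25 kcal/day.

1765 kcal daily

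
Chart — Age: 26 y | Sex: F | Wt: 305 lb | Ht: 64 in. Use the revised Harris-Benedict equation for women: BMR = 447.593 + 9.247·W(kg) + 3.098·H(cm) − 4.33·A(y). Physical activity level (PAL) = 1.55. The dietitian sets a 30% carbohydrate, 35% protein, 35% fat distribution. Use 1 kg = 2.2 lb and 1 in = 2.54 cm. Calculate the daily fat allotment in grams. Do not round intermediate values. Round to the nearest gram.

Convert to metric: weight = 305 ÷ 2.2 = 138.6364 kg; height = 64 × 2.54 = 162.56 cm.
Harris-Benedict: BMR = 447.593 + 9.247(138.6364) + 3.098(162.56) − 4.33(26) = 2120.5943 kcal/day.
TEE = 2120.5943 × 1.55 = 3286.9212 kcal/day.
Fat energy = 35% × 3286.9212 = 1150.4224 kcal.
Fat = 1150.4224 ÷ 9 kcal/g = 127.8247 g.

128 g/day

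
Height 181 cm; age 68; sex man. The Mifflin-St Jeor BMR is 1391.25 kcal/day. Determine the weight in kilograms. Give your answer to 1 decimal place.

1391.25 = 10·W + 6.25(181) − 5(68) + 5
10·W = 1391.25 − 796.25 = 595, so W = 59.5 kg.

59.5 kg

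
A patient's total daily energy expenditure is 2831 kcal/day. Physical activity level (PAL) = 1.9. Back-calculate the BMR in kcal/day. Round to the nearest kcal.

1490 kcal/day

BMR = TEE ÷ activity factor = 2831 ÷ 1.9 = 1490 kcal/day.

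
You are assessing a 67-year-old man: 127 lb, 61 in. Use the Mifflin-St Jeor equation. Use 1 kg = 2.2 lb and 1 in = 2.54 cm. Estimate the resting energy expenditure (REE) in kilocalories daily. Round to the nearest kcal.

1216 kilocalories daily

Convert to metric: weight = 127 ÷ 2.2 = 57.7273 kg; height = 61 × 2.54 = 154.94 cm.
Mifflin-St Jeor (male): BMR = 10(57.7273) + 6.25(154.94) − 5(67) + 5 = 577.2727 + 968.375 − 335 + 5 = 1215.6477 kcal/day.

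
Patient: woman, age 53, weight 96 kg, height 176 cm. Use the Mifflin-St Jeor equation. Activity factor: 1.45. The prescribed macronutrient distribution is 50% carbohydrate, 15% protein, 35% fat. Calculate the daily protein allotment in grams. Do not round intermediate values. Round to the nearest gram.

Mifflin-St Jeor (female): BMR = 10(96) + 6.25(176) − 5(53) − 161 = 960 + 1100 − 265 − 161 = 1634 kcal/day.
TEE = 1634 × 1.45 = 2369.3 kcal/day.
Protein energy = 15% × 2369.3 = 355.395 kcal.
Protein = 355.395 ÷ 4 kcal/g = 88.8488 g.

89 g/day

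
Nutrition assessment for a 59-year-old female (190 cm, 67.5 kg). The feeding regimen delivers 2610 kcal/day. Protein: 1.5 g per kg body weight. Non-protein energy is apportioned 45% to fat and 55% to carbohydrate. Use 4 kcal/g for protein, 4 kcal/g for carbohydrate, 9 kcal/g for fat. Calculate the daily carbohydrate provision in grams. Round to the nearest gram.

303 g/day

Protein = 1.5 × 67.5 = 101.25 g → 101.25 × 4 = 405 kcal.
Non-protein calories = 2610 − 405 = 2205 kcal.
Fat: 45% × 2205 = 992.25 kcal; carbohydrate: 1212.75 kcal.
Carbohydrate: 1212.75 kcal ÷ 4 kcal/g = 303.1875 g.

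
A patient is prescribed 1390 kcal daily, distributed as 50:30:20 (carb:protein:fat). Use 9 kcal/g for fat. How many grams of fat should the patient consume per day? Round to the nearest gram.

Fat energy = 20% × 1390 = 278 kcal.
At 9 kcal/g: 278 ÷ 9 = 30.8889 g.

31 g/day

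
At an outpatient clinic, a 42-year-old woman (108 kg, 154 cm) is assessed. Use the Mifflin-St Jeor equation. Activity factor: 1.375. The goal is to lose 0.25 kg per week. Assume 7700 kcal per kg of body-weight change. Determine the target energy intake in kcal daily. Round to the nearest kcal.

Mifflin-St Jeor (female): BMR = 10(108) + 6.25(154) − 5(42) − 161 = 1080 + 962.5 − 210 − 161 = 1671.5 kcal/day.
TEE = 1671.5 × 1.375 = 2298.3125 kcal/day.
Required daily deficit = 0.25 × 7700 ÷ 7 = 275 kcal/day.
Target intake = 2298.3125 − 275 = 2023.3125 kcal/day.

2023 kcal daily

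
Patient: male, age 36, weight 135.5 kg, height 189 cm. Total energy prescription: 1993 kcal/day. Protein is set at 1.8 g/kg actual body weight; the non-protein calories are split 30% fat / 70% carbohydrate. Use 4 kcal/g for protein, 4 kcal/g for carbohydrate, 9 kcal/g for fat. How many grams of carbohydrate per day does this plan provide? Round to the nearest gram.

178 g/day

Protein = 1.8 × 135.5 = 243.9 g → 243.9 × 4 = 975.6 kcal.
Non-protein calories = 1993 − 975.6 = 1017.4 kcal.
Fat: 30% × 1017.4 = 305.22 kcal; carbohydrate: 712.18 kcal.
Carbohydrate: 712.18 kcal ÷ 4 kcal/g = 178.045 g.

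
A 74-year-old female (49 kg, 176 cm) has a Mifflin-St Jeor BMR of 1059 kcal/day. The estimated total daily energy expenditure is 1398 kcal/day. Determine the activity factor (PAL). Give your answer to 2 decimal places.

Activity factor = TEE ÷ BMR = 1398 ÷ 1059 = 1.32.

1.32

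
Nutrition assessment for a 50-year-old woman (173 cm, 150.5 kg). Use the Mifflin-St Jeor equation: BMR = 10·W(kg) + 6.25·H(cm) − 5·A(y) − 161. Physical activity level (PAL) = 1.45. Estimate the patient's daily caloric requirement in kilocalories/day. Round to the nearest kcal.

Mifflin-St Jeor (female): BMR = 10(150.5) + 6.25(173) − 5(50) − 161 = 1505 + 1081.25 − 250 − 161 = 2175.25 kcal/day.
TEE = BMR × activity factor = 2175.25 × 1.45 = 3154.1125 kcal/day.

3154 kilocalories/day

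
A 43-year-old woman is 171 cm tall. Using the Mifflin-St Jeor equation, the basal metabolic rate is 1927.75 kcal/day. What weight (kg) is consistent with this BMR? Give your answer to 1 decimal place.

123.5 kg

1927.75 = 10·W + 6.25(171) − 5(43) − 161
10·W = 1927.75 − 692.75 = 1235, so W = 123.5 kg.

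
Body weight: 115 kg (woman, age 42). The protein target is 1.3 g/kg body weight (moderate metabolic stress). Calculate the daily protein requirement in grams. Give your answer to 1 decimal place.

149.5 g/day

Protein = 1.3 g/kg × 115 kg = 149.5 g/day.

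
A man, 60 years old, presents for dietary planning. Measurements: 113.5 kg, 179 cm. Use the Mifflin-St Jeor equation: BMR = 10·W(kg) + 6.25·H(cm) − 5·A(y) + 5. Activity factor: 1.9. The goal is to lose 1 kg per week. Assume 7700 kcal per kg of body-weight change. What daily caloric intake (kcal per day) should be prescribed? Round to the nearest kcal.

Mifflin-St Jeor (male): BMR = 10(113.5) + 6.25(179) − 5(60) + 5 = 1135 + 1118.75 − 300 + 5 = 1958.75 kcal/day.
TEE = 1958.75 × 1.9 = 3721.625 kcal/day.
Required daily deficit = 1 × 7700 ÷ 7 = 1100 kcal/day.
Target intake = 3721.625 − 1100 = 2621.625 kcal/day.

2622 kcal per day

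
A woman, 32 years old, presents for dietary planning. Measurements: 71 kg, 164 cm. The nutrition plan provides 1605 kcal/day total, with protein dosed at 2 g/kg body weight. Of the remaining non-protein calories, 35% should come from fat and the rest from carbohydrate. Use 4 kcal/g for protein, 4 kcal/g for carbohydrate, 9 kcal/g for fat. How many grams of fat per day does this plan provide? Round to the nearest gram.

40 g/day

Protein = 2 × 71 = 142 g → 142 × 4 = 568 kcal.
Non-protein calories = 1605 − 568 = 1037 kcal.
Fat: 35% × 1037 = 362.95 kcal; carbohydrate: 674.05 kcal.
Fat: 362.95 kcal ÷ 9 kcal/g = 40.3278 g.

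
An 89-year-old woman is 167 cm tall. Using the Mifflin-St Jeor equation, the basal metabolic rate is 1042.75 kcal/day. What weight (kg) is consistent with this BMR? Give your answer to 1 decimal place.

60.5 kg

1042.75 = 10·W + 6.25(167) − 5(89) − 161
10·W = 1042.75 − 437.75 = 605, so W = 60.5 kg.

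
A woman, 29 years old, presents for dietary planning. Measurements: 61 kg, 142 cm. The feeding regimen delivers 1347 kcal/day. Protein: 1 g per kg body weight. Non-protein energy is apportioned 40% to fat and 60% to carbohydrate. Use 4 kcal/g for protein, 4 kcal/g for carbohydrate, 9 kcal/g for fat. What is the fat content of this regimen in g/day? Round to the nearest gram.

49 g/day

Protein = 1 × 61 = 61 g → 61 × 4 = 244 kcal.
Non-protein calories = 1347 − 244 = 1103 kcal.
Fat: 40% × 1103 = 441.2 kcal; carbohydrate: 661.8 kcal.
Fat: 441.2 kcal ÷ 9 kcal/g = 49.0222 g.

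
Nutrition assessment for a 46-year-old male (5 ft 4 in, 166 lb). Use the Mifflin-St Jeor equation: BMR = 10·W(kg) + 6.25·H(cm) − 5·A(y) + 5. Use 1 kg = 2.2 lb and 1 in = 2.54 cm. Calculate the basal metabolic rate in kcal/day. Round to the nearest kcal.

Convert to metric: weight = 166 ÷ 2.2 = 75.4545 kg; height = (5×12 + 4) × 2.54 = 64 × 2.54 = 162.56 cm.
Mifflin-St Jeor (male): BMR = 10(75.4545) + 6.25(162.56) − 5(46) + 5 = 754.5455 + 1016 − 230 + 5 = 1545.5455 kcal/day.

1546 kcal/day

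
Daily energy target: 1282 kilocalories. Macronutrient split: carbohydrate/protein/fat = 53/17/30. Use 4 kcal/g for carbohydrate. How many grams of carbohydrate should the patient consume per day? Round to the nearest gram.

Carbohydrate energy = 53% × 1282 = 679.46 kcal.
At 4 kcal/g: 679.46 ÷ 4 = 169.865 g.

170 g/day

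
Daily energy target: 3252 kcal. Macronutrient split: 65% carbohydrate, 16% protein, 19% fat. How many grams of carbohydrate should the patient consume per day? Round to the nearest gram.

Carbohydrate energy = 65% × 3252 = 2113.8 kcal.
At 4 kcal/g: 2113.8 ÷ 4 = 528.45 g.

528 g/day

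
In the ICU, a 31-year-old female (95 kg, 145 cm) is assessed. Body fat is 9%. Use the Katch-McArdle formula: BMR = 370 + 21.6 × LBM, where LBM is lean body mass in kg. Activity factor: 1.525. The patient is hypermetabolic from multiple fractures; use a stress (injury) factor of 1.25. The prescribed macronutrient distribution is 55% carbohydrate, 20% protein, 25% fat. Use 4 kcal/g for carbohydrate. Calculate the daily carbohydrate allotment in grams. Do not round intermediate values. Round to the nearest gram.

586 g/day

LBM = 95 × (1 − 0.09) = 86.45 kg. Katch-McArdle: BMR = 370 + 21.6 × 86.45 = 2237.32 kcal/day.
TEE = 2237.32 × 1.525 = 3411.913 kcal/day.
With stress factor 1.25: 3411.913 × 1.25 = 4264.8913 kcal/day.
Carbohydrate energy = 55% × 4264.8913 = 2345.6902 kcal.
Carbohydrate = 2345.6902 ÷ 4 kcal/g = 586.4225 g.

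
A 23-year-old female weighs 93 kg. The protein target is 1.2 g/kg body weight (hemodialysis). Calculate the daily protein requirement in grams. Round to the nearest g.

112 g/day

Protein = 1.2 g/kg × 93 kg = 111.6 g/day.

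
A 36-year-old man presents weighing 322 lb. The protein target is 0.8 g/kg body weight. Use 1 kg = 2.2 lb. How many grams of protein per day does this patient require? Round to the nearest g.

117 g/day

Weight in kg = 322 ÷ 2.2 = 146.3636 kg.
Protein = 0.8 g/kg × 146.3636 kg = 117.0909 g/day.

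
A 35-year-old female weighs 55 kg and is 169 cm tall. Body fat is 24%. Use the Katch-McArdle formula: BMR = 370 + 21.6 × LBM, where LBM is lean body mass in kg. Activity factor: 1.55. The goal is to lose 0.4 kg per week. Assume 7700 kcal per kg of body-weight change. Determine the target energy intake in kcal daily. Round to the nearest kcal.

1533 kcal daily

LBM = 55 × (1 − 0.24) = 41.8 kg. Katch-McArdle: BMR = 370 + 21.6 × 41.8 = 1272.88 kcal/day.
TEE = 1272.88 × 1.55 = 1972.964 kcal/day.
Required daily deficit = 0.4 × 7700 ÷ 7 = 440 kcal/day.
Target intake = 1972.964 − 440 = 1532.964 kcal/day.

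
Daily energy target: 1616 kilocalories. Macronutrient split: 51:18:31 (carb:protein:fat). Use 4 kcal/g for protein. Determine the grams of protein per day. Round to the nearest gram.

73 g/day

Protein energy = 18% × 1616 = 290.88 kcal.
At 4 kcal/g: 290.88 ÷ 4 = 72.72 g.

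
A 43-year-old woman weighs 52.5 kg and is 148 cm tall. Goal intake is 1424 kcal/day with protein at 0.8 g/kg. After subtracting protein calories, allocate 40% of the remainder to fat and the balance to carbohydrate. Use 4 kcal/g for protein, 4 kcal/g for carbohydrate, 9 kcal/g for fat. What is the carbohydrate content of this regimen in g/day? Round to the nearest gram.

Protein = 0.8 × 52.5 = 42 g → 42 × 4 = 168 kcal.
Non-protein calories = 1424 − 168 = 1256 kcal.
Fat: 40% × 1256 = 502.4 kcal; carbohydrate: 753.6 kcal.
Carbohydrate: 753.6 kcal ÷ 4 kcal/g = 188.4 g.

188 g/day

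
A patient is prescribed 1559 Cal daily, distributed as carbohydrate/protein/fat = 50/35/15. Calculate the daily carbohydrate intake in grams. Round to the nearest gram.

Carbohydrate energy = 50% × 1559 = 779.5 kcal.
At 4 kcal/g: 779.5 ÷ 4 = 194.875 g.

195 g/day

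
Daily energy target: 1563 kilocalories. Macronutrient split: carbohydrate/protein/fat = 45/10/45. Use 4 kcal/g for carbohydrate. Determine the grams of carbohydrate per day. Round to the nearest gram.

Carbohydrate energy = 45% × 1563 = 703.35 kcal.
At 4 kcal/g: 703.35 ÷ 4 = 175.8375 g.

176 g/day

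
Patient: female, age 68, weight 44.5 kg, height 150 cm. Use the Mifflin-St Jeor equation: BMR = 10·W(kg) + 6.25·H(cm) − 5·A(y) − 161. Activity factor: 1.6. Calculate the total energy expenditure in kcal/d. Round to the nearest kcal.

1410 kcal/d

Mifflin-St Jeor (female): BMR = 10(44.5) + 6.25(150) − 5(68) − 161 = 445 + 937.5 − 340 − 161 = 881.5 kcal/day.
TEE = BMR × activity factor = 881.5 × 1.6 = 1410.4 kcal/day.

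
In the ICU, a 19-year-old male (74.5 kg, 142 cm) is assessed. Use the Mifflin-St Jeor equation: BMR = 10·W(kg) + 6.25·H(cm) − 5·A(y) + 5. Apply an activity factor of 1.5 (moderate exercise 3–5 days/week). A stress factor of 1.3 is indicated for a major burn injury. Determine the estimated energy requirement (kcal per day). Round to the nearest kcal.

Mifflin-St Jeor (male): BMR = 10(74.5) + 6.25(142) − 5(19) + 5 = 745 + 887.5 − 95 + 5 = 1542.5 kcal/day.
TEE = BMR × activity factor = 1542.5 × 1.5 = 2313.75 kcal/day.
Apply stress factor: 2313.75 × 1.3 = 3007.875 kcal/day.

3008 kcal per day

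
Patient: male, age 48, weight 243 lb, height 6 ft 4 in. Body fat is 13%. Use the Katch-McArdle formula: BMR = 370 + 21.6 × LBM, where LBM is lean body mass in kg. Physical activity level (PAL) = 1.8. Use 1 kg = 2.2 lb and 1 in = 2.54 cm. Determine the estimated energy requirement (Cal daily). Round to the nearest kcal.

4402 Cal daily

Convert to metric: weight = 243 ÷ 2.2 = 110.4545 kg; height = (6×12 + 4) × 2.54 = 76 × 2.54 = 193.04 cm.
LBM = 110.4545 × (1 − 0.13) = 96.0955 kg. Katch-McArdle: BMR = 370 + 21.6 × 96.0955 = 2445.6618 kcal/day.
TEE = BMR × activity factor = 2445.6618 × 1.8 = 4402.1913 kcal/day.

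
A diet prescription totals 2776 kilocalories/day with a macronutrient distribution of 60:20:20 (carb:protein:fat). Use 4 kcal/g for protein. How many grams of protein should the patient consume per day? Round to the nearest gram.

139 g/day

Protein energy = 20% × 2776 = 555.2 kcal.
At 4 kcal/g: 555.2 ÷ 4 = 138.8 g.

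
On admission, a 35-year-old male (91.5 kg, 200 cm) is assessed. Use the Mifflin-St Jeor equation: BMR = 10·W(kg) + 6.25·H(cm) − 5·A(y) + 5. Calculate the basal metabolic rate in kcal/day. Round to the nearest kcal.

1995 kcal/day

Mifflin-St Jeor (male): BMR = 10(91.5) + 6.25(200) − 5(35) + 5 = 915 + 1250 − 175 + 5 = 1995 kcal/day.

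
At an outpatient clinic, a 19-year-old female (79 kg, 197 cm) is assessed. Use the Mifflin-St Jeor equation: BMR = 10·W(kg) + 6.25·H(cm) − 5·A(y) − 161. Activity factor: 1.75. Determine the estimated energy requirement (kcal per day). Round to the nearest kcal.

Mifflin-St Jeor (female): BMR = 10(79) + 6.25(197) − 5(19) − 161 = 790 + 1231.25 − 95 − 161 = 1765.25 kcal/day.
TEE = BMR × activity factor = 1765.25 × 1.75 = 3089.1875 kcal/day.

3089 kcal per day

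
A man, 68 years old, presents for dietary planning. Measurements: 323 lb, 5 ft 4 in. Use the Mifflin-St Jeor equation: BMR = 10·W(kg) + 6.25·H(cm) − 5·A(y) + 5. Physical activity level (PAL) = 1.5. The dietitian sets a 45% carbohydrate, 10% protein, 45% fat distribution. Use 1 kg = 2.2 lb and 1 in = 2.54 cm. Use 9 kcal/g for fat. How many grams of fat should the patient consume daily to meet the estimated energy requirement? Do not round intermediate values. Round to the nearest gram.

Convert to metric: weight = 323 ÷ 2.2 = 146.8182 kg; height = (5×12 + 4) × 2.54 = 64 × 2.54 = 162.56 cm.
Mifflin-St Jeor (male): BMR = 10(146.8182) + 6.25(162.56) − 5(68) + 5 = 1468.1818 + 1016 − 340 + 5 = 2149.1818 kcal/day.
TEE = 2149.1818 × 1.5 = 3223.7727 kcal/day.
Fat energy = 45% × 3223.7727 = 1450.6977 kcal.
Fat = 1450.6977 ÷ 9 kcal/g = 161.1886 g.

161 g/day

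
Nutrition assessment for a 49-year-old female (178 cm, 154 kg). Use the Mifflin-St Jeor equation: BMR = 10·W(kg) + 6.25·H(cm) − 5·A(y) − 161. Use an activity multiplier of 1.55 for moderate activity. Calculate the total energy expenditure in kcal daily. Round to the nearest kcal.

Mifflin-St Jeor (female): BMR = 10(154) + 6.25(178) − 5(49) − 161 = 1540 + 1112.5 − 245 − 161 = 2246.5 kcal/day.
TEE = BMR × activity factor = 2246.5 × 1.55 = 3482.075 kcal/day.

3482 kcal daily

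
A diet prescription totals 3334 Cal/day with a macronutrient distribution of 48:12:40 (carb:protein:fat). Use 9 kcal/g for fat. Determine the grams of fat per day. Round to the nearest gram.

Fat energy = 40% × 3334 = 1333.6 kcal.
At 9 kcal/g: 1333.6 ÷ 9 = 148.1778 g.

148 g/day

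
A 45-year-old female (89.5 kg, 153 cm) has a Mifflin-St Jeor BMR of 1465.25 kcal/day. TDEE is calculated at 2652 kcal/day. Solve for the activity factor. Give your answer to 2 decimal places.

Activity factor = TEE ÷ BMR = 2652 ÷ 1465.25 = 1.81.

1.81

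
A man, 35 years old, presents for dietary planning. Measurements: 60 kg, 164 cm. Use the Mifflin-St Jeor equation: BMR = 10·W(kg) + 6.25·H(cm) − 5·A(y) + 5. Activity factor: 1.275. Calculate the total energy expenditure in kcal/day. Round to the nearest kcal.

Mifflin-St Jeor (male): BMR = 10(60) + 6.25(164) − 5(35) + 5 = 600 + 1025 − 175 + 5 = 1455 kcal/day.
TEE = BMR × activity factor = 1455 × 1.275 = 1855.125 kcal/day.

1855 kcal/day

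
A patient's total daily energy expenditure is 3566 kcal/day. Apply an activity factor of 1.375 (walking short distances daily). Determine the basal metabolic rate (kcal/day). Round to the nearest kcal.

BMR = TEE ÷ activity factor = 3566 ÷ 1.375 = 2593.4545 kcal/day.

2593 kcal/day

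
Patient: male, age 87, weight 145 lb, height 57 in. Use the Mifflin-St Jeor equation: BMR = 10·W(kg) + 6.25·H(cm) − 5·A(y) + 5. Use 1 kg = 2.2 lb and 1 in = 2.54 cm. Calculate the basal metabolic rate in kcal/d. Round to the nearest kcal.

Convert to metric: weight = 145 ÷ 2.2 = 65.9091 kg; height = 57 × 2.54 = 144.78 cm.
Mifflin-St Jeor (male): BMR = 10(65.9091) + 6.25(144.78) − 5(87) + 5 = 659.0909 + 904.875 − 435 + 5 = 1133.9659 kcal/day.

1134 kcal/d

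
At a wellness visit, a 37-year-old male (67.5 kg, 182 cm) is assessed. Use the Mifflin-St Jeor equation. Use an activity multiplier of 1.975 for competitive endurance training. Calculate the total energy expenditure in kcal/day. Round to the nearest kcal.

3224 kcal/day

Mifflin-St Jeor (male): BMR = 10(67.5) + 6.25(182) − 5(37) + 5 = 675 + 1137.5 − 185 + 5 = 1632.5 kcal/day.
TEE = BMR × activity factor = 1632.5 × 1.975 = 3224.1875 kcal/day.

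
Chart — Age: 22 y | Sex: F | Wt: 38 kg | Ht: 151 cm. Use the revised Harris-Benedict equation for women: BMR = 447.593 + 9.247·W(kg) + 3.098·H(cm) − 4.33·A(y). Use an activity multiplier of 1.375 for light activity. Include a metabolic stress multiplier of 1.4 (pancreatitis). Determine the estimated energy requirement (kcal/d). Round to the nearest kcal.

2255 kcal/d

Harris-Benedict: BMR = 447.593 + 9.247(38) + 3.098(151) − 4.33(22) = 1171.517 kcal/day.
TEE = BMR × activity factor = 1171.517 × 1.375 = 1610.8359 kcal/day.
Apply stress factor: 1610.8359 × 1.4 = 2255.1702 kcal/day.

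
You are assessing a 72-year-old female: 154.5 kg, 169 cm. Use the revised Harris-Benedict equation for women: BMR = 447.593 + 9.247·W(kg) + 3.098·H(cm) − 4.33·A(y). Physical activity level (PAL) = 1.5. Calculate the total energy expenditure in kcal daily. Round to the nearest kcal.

3132 kcal daily

Harris-Benedict: BMR = 447.593 + 9.247(154.5) + 3.098(169) − 4.33(72) = 2088.0565 kcal/day.
TEE = BMR × activity factor = 2088.0565 × 1.5 = 3132.0848 kcal/day.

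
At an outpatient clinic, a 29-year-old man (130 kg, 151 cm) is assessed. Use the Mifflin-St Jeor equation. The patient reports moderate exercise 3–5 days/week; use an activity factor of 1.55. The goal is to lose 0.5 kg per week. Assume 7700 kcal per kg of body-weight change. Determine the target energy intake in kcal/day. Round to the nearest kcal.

2711 kcal/day

Mifflin-St Jeor (male): BMR = 10(130) + 6.25(151) − 5(29) + 5 = 1300 + 943.75 − 145 + 5 = 2103.75 kcal/day.
TEE = 2103.75 × 1.55 = 3260.8125 kcal/day.
Required daily deficit = 0.5 × 7700 ÷ 7 = 550 kcal/day.
Target intake = 3260.8125 − 550 = 2710.8125 kcal/day.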